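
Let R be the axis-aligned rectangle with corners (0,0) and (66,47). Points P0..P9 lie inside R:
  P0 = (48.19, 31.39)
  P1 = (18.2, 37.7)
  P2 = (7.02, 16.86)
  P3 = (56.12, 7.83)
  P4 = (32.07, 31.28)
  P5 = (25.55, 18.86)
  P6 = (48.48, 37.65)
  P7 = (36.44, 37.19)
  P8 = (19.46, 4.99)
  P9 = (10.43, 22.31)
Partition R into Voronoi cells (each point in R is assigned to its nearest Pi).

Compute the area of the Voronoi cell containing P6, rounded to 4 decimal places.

Area of P6's cell: 301.8288

1. box [0,66]×[0,47]: [(0, 0) (66, 0) (66, 47) (0, 47)]
2. ⊥bis P6·P0 via (48.335,34.52): [(0, 36.7592) (66, 33.7017) (66, 47) (0, 47)]  |A|=776.7931
3. ⊥bis P6·P1 via (33.34,37.675): [(33.3359, 35.2148) (66, 33.7017) (66, 47) (33.3554, 47)]  |A|=409.5499
4. ⊥bis P6·P2 via (27.75,27.255): [(33.3359, 35.2148) (66, 33.7017) (66, 47) (33.3554, 47)]  |A|=409.5499
5. ⊥bis P6·P3 via (52.3,22.74): [(33.3359, 35.2148) (66, 33.7017) (66, 47) (33.3554, 47)]  |A|=409.5499
6. ⊥bis P6·P4 via (40.275,34.465): [(40.1057, 34.9012) (66, 33.7017) (66, 47) (35.4092, 47)]  |A|=357.2315
7. ⊥bis P6·P5 via (37.015,28.255): [(40.1057, 34.9012) (66, 33.7017) (66, 47) (35.4092, 47)]  |A|=357.2315
8. ⊥bis P6·P7 via (42.46,37.42): [(42.5606, 34.7875) (66, 33.7017) (66, 47) (42.094, 47)]  |A|=301.8288
9. ⊥bis P6·P8 via (33.97,21.32): [(42.5606, 34.7875) (66, 33.7017) (66, 47) (42.094, 47)]  |A|=301.8288
10. ⊥bis P6·P9 via (29.455,29.98): [(42.5606, 34.7875) (66, 33.7017) (66, 47) (42.094, 47)]  |A|=301.8288
11. canonical 4-gon: [(42.5606, 34.7875) (66, 33.7017) (66, 47) (42.094, 47)]
12. shoelace: 301.8288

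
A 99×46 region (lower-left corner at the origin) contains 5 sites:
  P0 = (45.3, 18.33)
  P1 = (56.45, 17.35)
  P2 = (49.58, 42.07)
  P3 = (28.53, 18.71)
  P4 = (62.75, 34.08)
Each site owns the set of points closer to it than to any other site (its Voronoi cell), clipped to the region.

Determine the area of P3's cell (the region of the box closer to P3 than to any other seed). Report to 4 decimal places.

1. box [0,99]×[0,46]: [(0, 0) (99, 0) (99, 46) (0, 46)]
2. ⊥bis P3·P0 via (36.915,18.52): [(0, 0) (36.4953, 0) (37.5377, 46) (0, 46)]  |A|=1702.7597
3. ⊥bis P3·P1 via (42.49,18.03): [(0, 0) (36.4953, 0) (37.5377, 46) (0, 46)]  |A|=1702.7597
4. ⊥bis P3·P2 via (39.055,30.39): [(0, 0) (36.4953, 0) (37.2214, 32.0423) (21.732, 46) (0, 46)]  |A|=1592.4538
5. ⊥bis P3·P4 via (45.64,26.395): [(0, 0) (36.4953, 0) (37.2214, 32.0423) (21.732, 46) (0, 46)]  |A|=1592.4538
6. canonical 5-gon: [(0, 0) (36.4953, 0) (37.2214, 32.0423) (21.732, 46) (0, 46)]
7. shoelace: 1592.4538

Area of P3's cell: 1592.4538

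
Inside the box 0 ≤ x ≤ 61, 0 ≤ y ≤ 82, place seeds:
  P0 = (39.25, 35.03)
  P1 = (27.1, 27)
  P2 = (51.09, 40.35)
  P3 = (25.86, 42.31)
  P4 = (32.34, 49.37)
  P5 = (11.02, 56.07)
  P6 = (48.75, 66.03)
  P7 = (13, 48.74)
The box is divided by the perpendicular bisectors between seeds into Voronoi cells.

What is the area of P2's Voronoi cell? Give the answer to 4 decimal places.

Area of P2's cell: 552.5797

1. box [0,61]×[0,82]: [(0, 0) (61, 0) (61, 82) (0, 82)]
2. ⊥bis P2·P0 via (45.17,37.69): [(61, 2.4593) (61, 82) (25.2604, 82)]  |A|=1421.3744
3. ⊥bis P2·P1 via (39.095,33.675): [(61, 2.4593) (61, 82) (25.2604, 82)]  |A|=1421.3744
4. ⊥bis P2·P3 via (38.475,41.33): [(39.2208, 50.9303) (61, 2.4593) (61, 82) (41.6345, 82)]  |A|=1167.0066
5. ⊥bis P2·P4 via (41.715,44.86): [(41.8357, 45.1108) (61, 2.4593) (61, 82) (59.5818, 82)]  |A|=788.3304
6. ⊥bis P2·P5 via (31.055,48.21): [(41.8357, 45.1108) (61, 2.4593) (61, 82) (59.5818, 82)]  |A|=788.3304
7. ⊥bis P2·P6 via (49.92,53.19): [(45.5298, 52.79) (41.8357, 45.1108) (61, 2.4593) (61, 54.1996)]  |A|=552.5797
8. ⊥bis P2·P7 via (32.045,44.545): [(45.5298, 52.79) (41.8357, 45.1108) (61, 2.4593) (61, 54.1996)]  |A|=552.5797
9. canonical 4-gon: [(45.5298, 52.79) (41.8357, 45.1108) (61, 2.4593) (61, 54.1996)]
10. shoelace: 552.5797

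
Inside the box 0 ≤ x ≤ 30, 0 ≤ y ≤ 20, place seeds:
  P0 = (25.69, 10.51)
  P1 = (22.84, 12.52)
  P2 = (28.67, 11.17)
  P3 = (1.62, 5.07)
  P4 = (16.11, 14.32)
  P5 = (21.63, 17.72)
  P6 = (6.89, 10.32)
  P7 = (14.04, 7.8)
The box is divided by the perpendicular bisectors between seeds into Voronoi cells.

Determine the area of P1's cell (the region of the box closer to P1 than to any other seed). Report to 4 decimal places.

1. box [0,30]×[0,20]: [(0, 0) (30, 0) (30, 20) (0, 20)]
2. ⊥bis P1·P0 via (24.265,11.515): [(0, 0) (16.1439, 0) (30, 19.6467) (30, 20) (0, 20)]  |A|=463.8865
3. ⊥bis P1·P2 via (25.755,11.845): [(0, 0) (16.1439, 0) (26.3696, 14.4991) (27.6434, 20) (0, 20)]  |A|=456.7635
4. ⊥bis P1·P3 via (12.23,8.795): [(15.3178, 0) (16.1439, 0) (26.3696, 14.4991) (27.6434, 20) (8.2961, 20)]  |A|=220.6246
5. ⊥bis P1·P4 via (19.475,13.42): [(15.8857, 0) (16.1439, 0) (26.3696, 14.4991) (27.6434, 20) (21.2349, 20)]  |A|=85.5577
6. ⊥bis P1·P5 via (22.235,15.12): [(19.7767, 14.548) (15.8857, 0) (16.1439, 0) (26.3696, 14.4991) (26.757, 16.1722)]  |A|=55.4483
7. ⊥bis P1·P6 via (14.865,11.42): [(19.7767, 14.548) (16.2515, 1.3678) (16.3917, 0.3514) (26.3696, 14.4991) (26.757, 16.1722)]  |A|=55.1212
8. ⊥bis P1·P7 via (18.44,10.16): [(19.7767, 14.548) (18.5488, 9.9571) (20.5435, 6.2382) (26.3696, 14.4991) (26.757, 16.1722)]  |A|=39.7605
9. canonical 5-gon: [(19.7767, 14.548) (18.5488, 9.9571) (20.5435, 6.2382) (26.3696, 14.4991) (26.757, 16.1722)]
10. shoelace: 39.7605

Area of P1's cell: 39.7605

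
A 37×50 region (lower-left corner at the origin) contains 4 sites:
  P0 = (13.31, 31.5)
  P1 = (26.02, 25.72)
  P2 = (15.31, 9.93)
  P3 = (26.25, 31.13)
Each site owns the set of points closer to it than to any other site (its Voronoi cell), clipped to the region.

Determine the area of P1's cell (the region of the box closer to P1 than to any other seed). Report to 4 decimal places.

Area of P1's cell: 290.0343

1. box [0,37]×[0,50]: [(0, 0) (37, 0) (37, 50) (0, 50)]
2. ⊥bis P1·P0 via (19.665,28.61): [(6.6543, 0) (37, 0) (37, 50) (29.3923, 50)]  |A|=948.8342
3. ⊥bis P1·P2 via (20.665,17.825): [(16.1524, 20.8858) (37, 6.7453) (37, 50) (29.3923, 50)]  |A|=561.6246
4. ⊥bis P1·P3 via (26.135,28.425): [(19.7052, 28.6984) (16.1524, 20.8858) (37, 6.7453) (37, 27.9631)]  |A|=290.0343
5. canonical 4-gon: [(19.7052, 28.6984) (16.1524, 20.8858) (37, 6.7453) (37, 27.9631)]
6. shoelace: 290.0343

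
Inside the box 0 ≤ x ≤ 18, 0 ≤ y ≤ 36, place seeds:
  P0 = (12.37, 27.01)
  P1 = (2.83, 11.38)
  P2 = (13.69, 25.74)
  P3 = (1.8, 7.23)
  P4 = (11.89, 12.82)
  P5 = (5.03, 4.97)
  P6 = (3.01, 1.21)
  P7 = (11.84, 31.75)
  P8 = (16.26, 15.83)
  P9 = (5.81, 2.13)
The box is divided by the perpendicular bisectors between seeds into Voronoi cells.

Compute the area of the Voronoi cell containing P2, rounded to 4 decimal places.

1. box [0,18]×[0,36]: [(0, 0) (18, 0) (18, 36) (0, 36)]
2. ⊥bis P2·P0 via (13.03,26.375): [(0, 12.832) (0, 0) (18, 0) (18, 31.5407)]  |A|=399.3541
3. ⊥bis P2·P1 via (8.26,18.56): [(6.6688, 19.7634) (18, 11.194) (18, 31.5407)]  |A|=115.2763
4. ⊥bis P2·P3 via (7.745,16.485): [(6.6688, 19.7634) (18, 11.194) (18, 31.5407)]  |A|=115.2763
5. ⊥bis P2·P4 via (12.79,19.28): [(6.9822, 20.0891) (18, 18.5541) (18, 31.5407)]  |A|=71.5412
6. ⊥bis P2·P5 via (9.36,15.355): [(6.9822, 20.0891) (18, 18.5541) (18, 31.5407)]  |A|=71.5412
7. ⊥bis P2·P6 via (8.35,13.475): [(6.9822, 20.0891) (18, 18.5541) (18, 31.5407)]  |A|=71.5412
8. ⊥bis P2·P7 via (12.765,28.745): [(16.3812, 29.8581) (6.9822, 20.0891) (18, 18.5541) (18, 30.3564)]  |A|=70.5827
9. ⊥bis P2·P8 via (14.975,20.785): [(16.3812, 29.8581) (6.9822, 20.0891) (10.4362, 19.6079) (18, 21.5695) (18, 30.3564)]  |A|=59.179
10. ⊥bis P2·P9 via (9.75,13.935): [(16.3812, 29.8581) (6.9822, 20.0891) (10.4362, 19.6079) (18, 21.5695) (18, 30.3564)]  |A|=59.179
11. canonical 5-gon: [(16.3812, 29.8581) (6.9822, 20.0891) (10.4362, 19.6079) (18, 21.5695) (18, 30.3564)]
12. shoelace: 59.179

Area of P2's cell: 59.1790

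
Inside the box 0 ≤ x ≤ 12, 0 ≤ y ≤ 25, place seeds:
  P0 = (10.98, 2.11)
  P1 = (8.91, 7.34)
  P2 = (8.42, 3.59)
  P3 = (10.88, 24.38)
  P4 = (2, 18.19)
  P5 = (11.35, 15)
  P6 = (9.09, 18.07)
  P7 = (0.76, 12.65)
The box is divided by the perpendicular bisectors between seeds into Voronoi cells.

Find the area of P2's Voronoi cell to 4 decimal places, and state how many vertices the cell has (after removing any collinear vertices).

1. box [0,12]×[0,25]: [(0, 0) (12, 0) (12, 25) (0, 25)]
2. ⊥bis P2·P0 via (9.7,2.85): [(0, 0) (8.0523, 0) (12, 6.8284) (12, 25) (0, 25)]  |A|=286.522
3. ⊥bis P2·P1 via (8.665,5.465): [(0, 6.5972) (0, 0) (8.0523, 0) (11.0329, 5.1556)]  |A|=57.1506
4. ⊥bis P2·P3 via (9.65,13.985): [(0, 6.5972) (0, 0) (8.0523, 0) (11.0329, 5.1556)]  |A|=57.1506
5. ⊥bis P2·P4 via (5.21,10.89): [(0, 6.5972) (0, 0) (8.0523, 0) (11.0329, 5.1556)]  |A|=57.1506
6. ⊥bis P2·P5 via (9.885,9.295): [(0, 6.5972) (0, 0) (8.0523, 0) (11.0329, 5.1556)]  |A|=57.1506
7. ⊥bis P2·P6 via (8.755,10.83): [(0, 6.5972) (0, 0) (8.0523, 0) (11.0329, 5.1556)]  |A|=57.1506
8. ⊥bis P2·P7 via (4.59,8.12): [(2.4156, 6.2816) (0, 4.2393) (0, 0) (8.0523, 0) (11.0329, 5.1556)]  |A|=54.3027
9. canonical 5-gon: [(2.4156, 6.2816) (0, 4.2393) (0, 0) (8.0523, 0) (11.0329, 5.1556)]
10. shoelace: 54.3027

Area of P2's cell: 54.3027 (5 vertices)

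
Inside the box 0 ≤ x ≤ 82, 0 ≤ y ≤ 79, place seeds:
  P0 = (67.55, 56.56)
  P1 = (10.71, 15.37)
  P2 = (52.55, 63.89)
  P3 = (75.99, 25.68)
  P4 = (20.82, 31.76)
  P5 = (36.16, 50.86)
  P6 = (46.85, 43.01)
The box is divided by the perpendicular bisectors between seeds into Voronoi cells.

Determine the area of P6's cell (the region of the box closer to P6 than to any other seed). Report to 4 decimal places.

Area of P6's cell: 731.6907

1. box [0,82]×[0,79]: [(0, 0) (82, 0) (82, 79) (0, 79)]
2. ⊥bis P6·P0 via (57.2,49.785): [(0, 0) (82, 0) (82, 11.8987) (38.0762, 79) (0, 79)]  |A|=5004.326
3. ⊥bis P6·P1 via (28.78,29.19): [(0, 66.8206) (51.1046, 0) (82, 0) (82, 11.8987) (38.0762, 79) (0, 79)]  |A|=3296.906
4. ⊥bis P6·P2 via (49.7,53.45): [(0, 67.0175) (0, 66.8206) (51.1046, 0) (82, 0) (82, 11.8987) (55.9108, 51.7545)]  |A|=2443.2299
5. ⊥bis P6·P3 via (61.42,34.345): [(0, 67.0175) (0, 66.8206) (45.4171, 7.4365) (64.2224, 39.0571) (55.9108, 51.7545)]  |A|=1574.279
6. ⊥bis P6·P4 via (33.835,37.385): [(23.8408, 60.5093) (46.2056, 8.7623) (64.2224, 39.0571) (55.9108, 51.7545)]  |A|=972.1451
7. ⊥bis P6·P5 via (41.505,46.935): [(46.8587, 54.2256) (34.0785, 36.8217) (46.2056, 8.7623) (64.2224, 39.0571) (55.9108, 51.7545)]  |A|=731.6907
8. canonical 5-gon: [(46.8587, 54.2256) (34.0785, 36.8217) (46.2056, 8.7623) (64.2224, 39.0571) (55.9108, 51.7545)]
9. shoelace: 731.6907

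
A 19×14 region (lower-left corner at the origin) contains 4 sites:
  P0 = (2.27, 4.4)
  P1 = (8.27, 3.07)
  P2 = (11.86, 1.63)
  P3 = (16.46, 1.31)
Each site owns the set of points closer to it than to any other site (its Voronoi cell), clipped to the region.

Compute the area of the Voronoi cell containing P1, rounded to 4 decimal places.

1. box [0,19]×[0,14]: [(0, 0) (19, 0) (19, 14) (0, 14)]
2. ⊥bis P1·P0 via (5.27,3.735): [(4.4421, 0) (19, 0) (19, 14) (7.5454, 14)]  |A|=182.0876
3. ⊥bis P1·P2 via (10.065,2.35): [(4.4421, 0) (9.1224, 0) (14.738, 14) (7.5454, 14)]  |A|=83.1102
4. ⊥bis P1·P3 via (12.365,2.19): [(4.4421, 0) (9.1224, 0) (14.738, 14) (7.5454, 14)]  |A|=83.1102
5. canonical 4-gon: [(4.4421, 0) (9.1224, 0) (14.738, 14) (7.5454, 14)]
6. shoelace: 83.1102

Area of P1's cell: 83.1102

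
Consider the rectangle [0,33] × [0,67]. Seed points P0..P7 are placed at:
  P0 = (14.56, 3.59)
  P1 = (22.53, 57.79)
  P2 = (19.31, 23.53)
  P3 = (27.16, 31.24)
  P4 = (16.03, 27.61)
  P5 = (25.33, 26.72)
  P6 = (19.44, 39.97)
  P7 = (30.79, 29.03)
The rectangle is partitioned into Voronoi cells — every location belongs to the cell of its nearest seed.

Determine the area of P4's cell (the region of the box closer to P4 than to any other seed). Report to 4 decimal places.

1. box [0,33]×[0,67]: [(0, 0) (33, 0) (33, 67) (0, 67)]
2. ⊥bis P4·P0 via (15.295,15.6): [(0, 16.536) (33, 14.5165) (33, 67) (0, 67)]  |A|=1698.6336
3. ⊥bis P4·P1 via (19.28,42.7): [(0, 46.8524) (0, 16.536) (33, 14.5165) (33, 39.7451)]  |A|=916.492
4. ⊥bis P4·P2 via (17.67,25.57): [(0, 46.8524) (0, 16.536) (5.9776, 16.1702) (33, 37.8941) (33, 39.7451)]  |A|=600.6318
5. ⊥bis P4·P3 via (21.595,29.425): [(17.1132, 43.1667) (0, 46.8524) (0, 16.536) (5.9776, 16.1702) (21.7758, 28.8707)]  |A|=484.6625
6. ⊥bis P4·P5 via (20.68,27.165): [(21.0548, 31.0813) (17.1132, 43.1667) (0, 46.8524) (0, 16.536) (5.9776, 16.1702) (20.7655, 28.0585)]  |A|=483.2531
7. ⊥bis P4·P6 via (17.735,33.79): [(21.0548, 31.0813) (20.4123, 33.0514) (0, 38.6829) (0, 16.536) (5.9776, 16.1702) (20.7655, 28.0585)]  |A|=319.401
8. ⊥bis P4·P7 via (23.41,28.32): [(21.0548, 31.0813) (20.4123, 33.0514) (0, 38.6829) (0, 16.536) (5.9776, 16.1702) (20.7655, 28.0585)]  |A|=319.401
9. canonical 6-gon: [(21.0548, 31.0813) (20.4123, 33.0514) (0, 38.6829) (0, 16.536) (5.9776, 16.1702) (20.7655, 28.0585)]
10. shoelace: 319.401

Area of P4's cell: 319.4010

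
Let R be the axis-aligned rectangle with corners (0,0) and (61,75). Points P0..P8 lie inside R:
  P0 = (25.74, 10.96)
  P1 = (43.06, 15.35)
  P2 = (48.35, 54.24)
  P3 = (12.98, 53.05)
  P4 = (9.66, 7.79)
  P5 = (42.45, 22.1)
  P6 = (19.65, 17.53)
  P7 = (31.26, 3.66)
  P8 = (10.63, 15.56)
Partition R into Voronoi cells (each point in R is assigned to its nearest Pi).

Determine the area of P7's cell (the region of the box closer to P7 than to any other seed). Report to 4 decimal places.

Area of P7's cell: 166.2517

1. box [0,61]×[0,75]: [(0, 0) (61, 0) (61, 75) (0, 75)]
2. ⊥bis P7·P0 via (28.5,7.31): [(18.8328, 0) (61, 0) (61, 31.8853)]  |A|=672.258
3. ⊥bis P7·P1 via (37.16,9.505): [(34.6943, 11.9939) (18.8328, 0) (46.5764, 0)]  |A|=166.3771
4. ⊥bis P7·P2 via (39.805,28.95): [(34.6943, 11.9939) (18.8328, 0) (46.5764, 0)]  |A|=166.3771
5. ⊥bis P7·P3 via (22.12,28.355): [(34.6943, 11.9939) (18.8328, 0) (46.5764, 0)]  |A|=166.3771
6. ⊥bis P7·P4 via (20.46,5.725): [(34.6943, 11.9939) (19.4554, 0.4708) (19.3654, 0) (46.5764, 0)]  |A|=166.2517
7. ⊥bis P7·P5 via (36.855,12.88): [(34.6943, 11.9939) (19.4554, 0.4708) (19.3654, 0) (46.5764, 0)]  |A|=166.2517
8. ⊥bis P7·P6 via (25.455,10.595): [(34.6943, 11.9939) (19.4554, 0.4708) (19.3654, 0) (46.5764, 0)]  |A|=166.2517
9. ⊥bis P7·P8 via (20.945,9.61): [(34.6943, 11.9939) (19.4554, 0.4708) (19.3654, 0) (46.5764, 0)]  |A|=166.2517
10. canonical 4-gon: [(34.6943, 11.9939) (19.4554, 0.4708) (19.3654, 0) (46.5764, 0)]
11. shoelace: 166.2517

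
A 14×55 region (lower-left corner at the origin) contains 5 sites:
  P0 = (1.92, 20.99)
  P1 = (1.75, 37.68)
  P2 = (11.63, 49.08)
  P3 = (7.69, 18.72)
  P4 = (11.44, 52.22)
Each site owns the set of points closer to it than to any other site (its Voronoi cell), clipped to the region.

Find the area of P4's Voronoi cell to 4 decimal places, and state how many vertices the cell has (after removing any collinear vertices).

1. box [0,14]×[0,55]: [(0, 0) (14, 0) (14, 55) (0, 55)]
2. ⊥bis P4·P0 via (6.68,36.605): [(0, 38.6413) (14, 34.3736) (14, 55) (0, 55)]  |A|=258.8957
3. ⊥bis P4·P1 via (6.595,44.95): [(0, 49.3452) (14, 40.015) (14, 55) (0, 55)]  |A|=144.4787
4. ⊥bis P4·P2 via (11.535,50.65): [(0, 49.952) (14, 50.7992) (14, 55) (0, 55)]  |A|=64.7418
5. ⊥bis P4·P3 via (9.565,35.47): [(0, 49.952) (14, 50.7992) (14, 55) (0, 55)]  |A|=64.7418
6. canonical 4-gon: [(0, 49.952) (14, 50.7992) (14, 55) (0, 55)]
7. shoelace: 64.7418

Area of P4's cell: 64.7418 (4 vertices)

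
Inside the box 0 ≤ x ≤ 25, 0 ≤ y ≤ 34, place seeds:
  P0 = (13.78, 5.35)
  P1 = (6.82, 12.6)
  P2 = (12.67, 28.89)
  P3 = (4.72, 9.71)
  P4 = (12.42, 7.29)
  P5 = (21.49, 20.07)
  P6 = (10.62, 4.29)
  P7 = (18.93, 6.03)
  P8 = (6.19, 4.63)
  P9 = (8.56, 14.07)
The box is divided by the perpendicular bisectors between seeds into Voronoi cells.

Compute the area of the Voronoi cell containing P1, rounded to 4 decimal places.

1. box [0,25]×[0,34]: [(0, 0) (25, 0) (25, 34) (0, 34)]
2. ⊥bis P1·P0 via (10.3,8.975): [(0, 0) (0.951, 0) (25, 23.087) (25, 34) (0, 34)]  |A|=572.3908
3. ⊥bis P1·P2 via (9.745,20.745): [(0, 24.2446) (0, 0) (0.951, 0) (19.0715, 17.3957)]  |A|=239.4629
4. ⊥bis P1·P3 via (5.77,11.155): [(0, 24.2446) (0, 15.3477) (9.6409, 8.3422) (19.0715, 17.3957)]  |A|=161.5131
5. ⊥bis P1·P4 via (9.62,9.945): [(17.2911, 18.0351) (0, 24.2446) (0, 15.3477) (8.7287, 9.0051)]  |A|=143.4828
6. ⊥bis P1·P5 via (14.155,16.335): [(14.6875, 15.2893) (12.3938, 19.7938) (0, 24.2446) (0, 15.3477) (8.7287, 9.0051)]  |A|=134.4697
7. ⊥bis P1·P6 via (8.72,8.445): [(14.6875, 15.2893) (12.3938, 19.7938) (0, 24.2446) (0, 15.3477) (8.7287, 9.0051)]  |A|=134.4697
8. ⊥bis P1·P7 via (12.875,9.315): [(14.6875, 15.2893) (12.3938, 19.7938) (0, 24.2446) (0, 15.3477) (8.7287, 9.0051)]  |A|=134.4697
9. ⊥bis P1·P8 via (6.505,8.615): [(14.6875, 15.2893) (12.3938, 19.7938) (0, 24.2446) (0, 15.3477) (8.7287, 9.0051)]  |A|=134.4697
10. ⊥bis P1·P9 via (7.69,13.335): [(10.1139, 10.4659) (0, 22.4374) (0, 15.3477) (8.7287, 9.0051)]  |A|=46.6208
11. canonical 4-gon: [(10.1139, 10.4659) (0, 22.4374) (0, 15.3477) (8.7287, 9.0051)]
12. shoelace: 46.6208

Area of P1's cell: 46.6208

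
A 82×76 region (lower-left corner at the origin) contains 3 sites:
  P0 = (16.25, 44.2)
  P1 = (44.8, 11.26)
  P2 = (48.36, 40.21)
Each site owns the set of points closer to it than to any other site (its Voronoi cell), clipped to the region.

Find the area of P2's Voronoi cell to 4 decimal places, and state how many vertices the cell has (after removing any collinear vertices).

1. box [0,82]×[0,76]: [(0, 0) (82, 0) (82, 76) (0, 76)]
2. ⊥bis P2·P0 via (32.305,42.205): [(27.0606, 0) (82, 0) (82, 76) (36.5044, 76)]  |A|=3816.5311
3. ⊥bis P2·P1 via (46.58,25.735): [(30.5041, 27.7119) (82, 21.3794) (82, 76) (36.5044, 76)]  |A|=2504.8189
4. canonical 4-gon: [(30.5041, 27.7119) (82, 21.3794) (82, 76) (36.5044, 76)]
5. shoelace: 2504.8189

Area of P2's cell: 2504.8189 (4 vertices)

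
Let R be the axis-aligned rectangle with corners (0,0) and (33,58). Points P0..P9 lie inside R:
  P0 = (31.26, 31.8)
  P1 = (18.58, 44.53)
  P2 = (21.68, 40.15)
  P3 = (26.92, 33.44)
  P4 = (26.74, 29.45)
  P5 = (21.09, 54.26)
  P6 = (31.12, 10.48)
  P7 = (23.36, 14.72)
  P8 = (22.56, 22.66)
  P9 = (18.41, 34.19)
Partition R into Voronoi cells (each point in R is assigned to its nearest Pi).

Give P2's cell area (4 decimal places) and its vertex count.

1. box [0,33]×[0,58]: [(0, 0) (33, 0) (33, 58) (0, 58)]
2. ⊥bis P2·P0 via (26.47,35.975): [(0, 5.6058) (33, 43.4669) (33, 58) (0, 58)]  |A|=1104.2999
3. ⊥bis P2·P1 via (20.13,42.34): [(0, 28.0927) (0, 5.6058) (33, 43.4669) (33, 51.4489)]  |A|=502.7371
4. ⊥bis P2·P3 via (24.3,36.795): [(0, 28.0927) (0, 17.8185) (33, 43.589) (33, 51.4489)]  |A|=299.212
5. ⊥bis P2·P4 via (24.21,34.8): [(0, 28.0927) (0, 23.3512) (17.9615, 31.8451) (33, 43.589) (33, 51.4489)]  |A|=249.5251
6. ⊥bis P2·P5 via (21.385,47.205): [(27.3566, 47.4547) (0, 28.0927) (0, 23.3512) (17.9615, 31.8451) (33, 43.589) (33, 47.6907)]  |A|=238.9204
7. ⊥bis P2·P6 via (26.4,25.315): [(27.3566, 47.4547) (0, 28.0927) (0, 23.3512) (17.9615, 31.8451) (33, 43.589) (33, 47.6907)]  |A|=238.9204
8. ⊥bis P2·P7 via (22.52,27.435): [(27.3566, 47.4547) (0, 28.0927) (0, 25.9472) (6.3812, 26.3688) (17.9615, 31.8451) (33, 43.589) (33, 47.6907)]  |A|=230.6373
9. ⊥bis P2·P8 via (22.12,31.405): [(27.3566, 47.4547) (3.3452, 30.4604) (16.4249, 31.1185) (17.9615, 31.8451) (33, 43.589) (33, 47.6907)]  |A|=185.5973
10. ⊥bis P2·P9 via (20.045,37.17): [(27.3566, 47.4547) (15.978, 39.4014) (22.8262, 35.6441) (33, 43.589) (33, 47.6907)]  |A|=102.6079
11. canonical 5-gon: [(27.3566, 47.4547) (15.978, 39.4014) (22.8262, 35.6441) (33, 43.589) (33, 47.6907)]
12. shoelace: 102.6079

Area of P2's cell: 102.6079 (5 vertices)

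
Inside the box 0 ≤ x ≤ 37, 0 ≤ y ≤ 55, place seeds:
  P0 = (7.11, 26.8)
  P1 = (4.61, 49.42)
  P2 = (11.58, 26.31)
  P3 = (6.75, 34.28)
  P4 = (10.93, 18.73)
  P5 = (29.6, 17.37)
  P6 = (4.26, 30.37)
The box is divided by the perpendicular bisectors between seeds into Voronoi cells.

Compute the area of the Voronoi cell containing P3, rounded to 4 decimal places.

Area of P3's cell: 234.3996

1. box [0,37]×[0,55]: [(0, 0) (37, 0) (37, 55) (0, 55)]
2. ⊥bis P3·P0 via (6.93,30.54): [(0, 30.2065) (37, 31.9872) (37, 55) (0, 55)]  |A|=884.4167
3. ⊥bis P3·P1 via (5.68,41.85): [(0, 41.0471) (0, 30.2065) (37, 31.9872) (37, 46.277)]  |A|=464.9135
4. ⊥bis P3·P2 via (9.165,30.295): [(35.0919, 46.0073) (0, 41.0471) (0, 30.2065) (9.797, 30.678)]  |A|=259.337
5. ⊥bis P3·P4 via (8.84,26.505): [(35.0919, 46.0073) (0, 41.0471) (0, 30.2065) (9.797, 30.678)]  |A|=259.337
6. ⊥bis P3·P5 via (18.175,25.825): [(31.4998, 43.8304) (32.8793, 45.6946) (0, 41.0471) (0, 30.2065) (9.797, 30.678)]  |A|=257.4904
7. ⊥bis P3·P6 via (5.505,32.325): [(31.4998, 43.8304) (32.8793, 45.6946) (0, 41.0471) (0, 35.8307) (8.2111, 30.6017) (9.797, 30.678)]  |A|=234.3996
8. canonical 6-gon: [(31.4998, 43.8304) (32.8793, 45.6946) (0, 41.0471) (0, 35.8307) (8.2111, 30.6017) (9.797, 30.678)]
9. shoelace: 234.3996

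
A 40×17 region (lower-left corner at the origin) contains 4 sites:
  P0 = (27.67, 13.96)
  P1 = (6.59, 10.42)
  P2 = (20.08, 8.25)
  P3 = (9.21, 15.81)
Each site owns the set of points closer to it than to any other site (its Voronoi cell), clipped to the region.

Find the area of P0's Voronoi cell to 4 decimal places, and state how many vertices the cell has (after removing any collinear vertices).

Area of P0's cell: 240.8091 (4 vertices)

1. box [0,40]×[0,17]: [(0, 0) (40, 0) (40, 17) (0, 17)]
2. ⊥bis P0·P1 via (17.13,12.19): [(19.1771, 0) (40, 0) (40, 17) (16.3222, 17)]  |A|=378.2556
3. ⊥bis P0·P2 via (23.875,11.105): [(32.2294, 0) (40, 0) (40, 17) (19.4402, 17)]  |A|=240.8091
4. ⊥bis P0·P3 via (18.44,14.885): [(32.2294, 0) (40, 0) (40, 17) (19.4402, 17)]  |A|=240.8091
5. canonical 4-gon: [(32.2294, 0) (40, 0) (40, 17) (19.4402, 17)]
6. shoelace: 240.8091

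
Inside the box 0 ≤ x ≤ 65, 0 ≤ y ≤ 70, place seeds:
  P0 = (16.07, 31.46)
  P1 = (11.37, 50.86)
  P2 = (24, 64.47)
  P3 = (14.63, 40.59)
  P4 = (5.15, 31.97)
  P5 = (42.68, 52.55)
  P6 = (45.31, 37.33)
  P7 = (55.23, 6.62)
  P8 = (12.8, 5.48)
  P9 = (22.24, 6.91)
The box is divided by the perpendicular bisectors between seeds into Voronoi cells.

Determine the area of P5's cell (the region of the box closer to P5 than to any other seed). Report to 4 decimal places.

Area of P5's cell: 778.9287

1. box [0,65]×[0,70]: [(0, 0) (65, 0) (65, 70) (0, 70)]
2. ⊥bis P5·P0 via (29.375,42.005): [(62.6664, 0) (65, 0) (65, 70) (7.1873, 70)]  |A|=2105.1186
3. ⊥bis P5·P1 via (27.025,51.705): [(27.4151, 44.4779) (62.6664, 0) (65, 0) (65, 70) (26.0375, 70)]  |A|=1864.5701
4. ⊥bis P5·P2 via (33.34,58.51): [(27.1788, 48.8548) (27.4151, 44.4779) (62.6664, 0) (65, 0) (65, 70) (40.6719, 70)]  |A|=1709.8458
5. ⊥bis P5·P3 via (28.655,46.57): [(27.4798, 49.3263) (32.0295, 38.6557) (62.6664, 0) (65, 0) (65, 70) (40.6719, 70)]  |A|=1697.757
6. ⊥bis P5·P4 via (23.915,42.26): [(27.4798, 49.3263) (32.0295, 38.6557) (62.6664, 0) (65, 0) (65, 70) (40.6719, 70)]  |A|=1697.757
7. ⊥bis P5·P6 via (43.995,44.94): [(27.4798, 49.3263) (30.355, 42.583) (65, 48.5696) (65, 70) (40.6719, 70)]  |A|=778.9287
8. ⊥bis P5·P7 via (48.955,29.585): [(27.4798, 49.3263) (30.355, 42.583) (65, 48.5696) (65, 70) (40.6719, 70)]  |A|=778.9287
9. ⊥bis P5·P8 via (27.74,29.015): [(27.4798, 49.3263) (30.355, 42.583) (65, 48.5696) (65, 70) (40.6719, 70)]  |A|=778.9287
10. ⊥bis P5·P9 via (32.46,29.73): [(27.4798, 49.3263) (30.355, 42.583) (65, 48.5696) (65, 70) (40.6719, 70)]  |A|=778.9287
11. canonical 5-gon: [(27.4798, 49.3263) (30.355, 42.583) (65, 48.5696) (65, 70) (40.6719, 70)]
12. shoelace: 778.9287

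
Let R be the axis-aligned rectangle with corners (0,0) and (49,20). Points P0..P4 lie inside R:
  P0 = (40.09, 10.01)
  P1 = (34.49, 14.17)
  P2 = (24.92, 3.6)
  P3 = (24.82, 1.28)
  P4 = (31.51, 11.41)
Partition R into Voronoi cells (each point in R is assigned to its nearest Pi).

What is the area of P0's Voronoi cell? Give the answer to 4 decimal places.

1. box [0,49]×[0,20]: [(0, 0) (49, 0) (49, 20) (0, 20)]
2. ⊥bis P0·P1 via (37.29,12.09): [(28.3089, 0) (49, 0) (49, 20) (43.166, 20)]  |A|=265.2514
3. ⊥bis P0·P2 via (32.505,6.805): [(32.8165, 6.0679) (35.3804, 0) (49, 0) (49, 20) (43.166, 20)]  |A|=243.7966
4. ⊥bis P0·P3 via (32.455,5.645): [(32.8165, 6.0679) (34.5253, 2.0238) (35.6823, 0) (49, 0) (49, 20) (43.166, 20)]  |A|=243.4911
5. ⊥bis P0·P4 via (35.8,10.71): [(35.6692, 9.9081) (34.4224, 2.2673) (34.5253, 2.0238) (35.6823, 0) (49, 0) (49, 20) (43.166, 20)]  |A|=234.9865
6. canonical 7-gon: [(35.6692, 9.9081) (34.4224, 2.2673) (34.5253, 2.0238) (35.6823, 0) (49, 0) (49, 20) (43.166, 20)]
7. shoelace: 234.9865

Area of P0's cell: 234.9865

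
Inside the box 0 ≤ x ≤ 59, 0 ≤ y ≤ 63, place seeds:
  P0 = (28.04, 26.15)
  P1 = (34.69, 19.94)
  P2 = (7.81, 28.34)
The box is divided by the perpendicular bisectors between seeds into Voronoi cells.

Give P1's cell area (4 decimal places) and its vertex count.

1. box [0,59]×[0,63]: [(0, 0) (59, 0) (59, 63) (0, 63)]
2. ⊥bis P1·P0 via (31.365,23.045): [(9.8448, 0) (59, 0) (59, 52.638)]  |A|=1293.7171
3. ⊥bis P1·P2 via (21.25,24.14): [(15.6484, 6.2148) (13.7063, 0) (59, 0) (59, 52.638)]  |A|=1281.7179
4. canonical 4-gon: [(15.6484, 6.2148) (13.7063, 0) (59, 0) (59, 52.638)]
5. shoelace: 1281.7179

Area of P1's cell: 1281.7179 (4 vertices)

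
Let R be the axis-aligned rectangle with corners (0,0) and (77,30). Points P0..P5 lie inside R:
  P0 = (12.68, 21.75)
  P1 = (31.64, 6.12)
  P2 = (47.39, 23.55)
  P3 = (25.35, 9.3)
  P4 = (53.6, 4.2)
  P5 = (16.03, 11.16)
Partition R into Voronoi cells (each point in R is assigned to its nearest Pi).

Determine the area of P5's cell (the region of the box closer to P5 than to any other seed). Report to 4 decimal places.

1. box [0,77]×[0,30]: [(0, 0) (77, 0) (77, 30) (0, 30)]
2. ⊥bis P5·P0 via (14.355,16.455): [(0, 11.914) (0, 0) (77, 0) (77, 30) (57.1734, 30)]  |A|=1792.981
3. ⊥bis P5·P1 via (23.835,8.64): [(27.7236, 20.684) (0, 11.914) (0, 0) (21.0454, 0)]  |A|=382.8011
4. ⊥bis P5·P2 via (31.71,17.355): [(27.7236, 20.684) (0, 11.914) (0, 0) (21.0454, 0)]  |A|=382.8011
5. ⊥bis P5·P3 via (20.69,10.23): [(22.4429, 19.0135) (0, 11.914) (0, 0) (18.6484, 0)]  |A|=310.9781
6. ⊥bis P5·P4 via (34.815,7.68): [(22.4429, 19.0135) (0, 11.914) (0, 0) (18.6484, 0)]  |A|=310.9781
7. canonical 4-gon: [(22.4429, 19.0135) (0, 11.914) (0, 0) (18.6484, 0)]
8. shoelace: 310.9781

Area of P5's cell: 310.9781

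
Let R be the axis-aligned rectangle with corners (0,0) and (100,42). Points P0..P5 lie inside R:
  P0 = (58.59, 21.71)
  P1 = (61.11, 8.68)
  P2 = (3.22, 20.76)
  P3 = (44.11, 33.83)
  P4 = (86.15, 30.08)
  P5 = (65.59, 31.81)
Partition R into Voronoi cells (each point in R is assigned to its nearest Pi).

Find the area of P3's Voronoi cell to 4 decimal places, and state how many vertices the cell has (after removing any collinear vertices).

Area of P3's cell: 799.4458 (5 vertices)

1. box [0,100]×[0,42]: [(0, 0) (100, 0) (100, 42) (0, 42)]
2. ⊥bis P3·P0 via (51.35,27.77): [(0, 0) (28.106, 0) (63.2607, 42) (0, 42)]  |A|=1918.7027
3. ⊥bis P3·P1 via (52.61,21.255): [(0, 0) (21.1651, 0) (37.1498, 10.8048) (63.2607, 42) (0, 42)]  |A|=1881.205
4. ⊥bis P3·P2 via (23.665,27.295): [(30.3953, 6.2391) (37.1498, 10.8048) (63.2607, 42) (18.9647, 42)]  |A|=837.7809
5. ⊥bis P3·P4 via (65.13,31.955): [(30.3953, 6.2391) (37.1498, 10.8048) (63.2607, 42) (18.9647, 42)]  |A|=837.7809
6. ⊥bis P3·P5 via (54.85,32.82): [(30.3953, 6.2391) (37.1498, 10.8048) (54.758, 31.8416) (55.7133, 42) (18.9647, 42)]  |A|=799.4458
7. canonical 5-gon: [(30.3953, 6.2391) (37.1498, 10.8048) (54.758, 31.8416) (55.7133, 42) (18.9647, 42)]
8. shoelace: 799.4458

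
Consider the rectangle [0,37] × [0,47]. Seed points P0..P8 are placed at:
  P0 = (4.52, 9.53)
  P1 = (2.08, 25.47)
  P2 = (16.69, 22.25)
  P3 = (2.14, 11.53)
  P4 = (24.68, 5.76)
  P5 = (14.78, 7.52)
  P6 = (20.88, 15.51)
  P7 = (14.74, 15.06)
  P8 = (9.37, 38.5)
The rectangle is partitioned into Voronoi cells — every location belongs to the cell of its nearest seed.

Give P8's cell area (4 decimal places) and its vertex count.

1. box [0,37]×[0,47]: [(0, 0) (37, 0) (37, 47) (0, 47)]
2. ⊥bis P8·P0 via (6.945,24.015): [(0, 25.1777) (37, 18.9834) (37, 47) (0, 47)]  |A|=922.0206
3. ⊥bis P8·P1 via (5.725,31.985): [(0, 35.188) (25.5324, 20.9032) (37, 18.9834) (37, 47) (0, 47)]  |A|=794.2269
4. ⊥bis P8·P2 via (13.03,30.375): [(0, 35.188) (10.5774, 29.2702) (37, 41.1726) (37, 47) (0, 47)]  |A|=467.4595
5. ⊥bis P8·P3 via (5.755,25.015): [(0, 35.188) (10.5774, 29.2702) (37, 41.1726) (37, 47) (0, 47)]  |A|=467.4595
6. ⊥bis P8·P4 via (17.025,22.13): [(0, 35.188) (10.5774, 29.2702) (37, 41.1726) (37, 47) (0, 47)]  |A|=467.4595
7. ⊥bis P8·P5 via (12.075,23.01): [(0, 35.188) (10.5774, 29.2702) (37, 41.1726) (37, 47) (0, 47)]  |A|=467.4595
8. ⊥bis P8·P6 via (15.125,27.005): [(0, 35.188) (10.5774, 29.2702) (37, 41.1726) (37, 47) (0, 47)]  |A|=467.4595
9. ⊥bis P8·P7 via (12.055,26.78): [(0, 35.188) (10.5774, 29.2702) (37, 41.1726) (37, 47) (0, 47)]  |A|=467.4595
10. canonical 5-gon: [(0, 35.188) (10.5774, 29.2702) (37, 41.1726) (37, 47) (0, 47)]
11. shoelace: 467.4595

Area of P8's cell: 467.4595 (5 vertices)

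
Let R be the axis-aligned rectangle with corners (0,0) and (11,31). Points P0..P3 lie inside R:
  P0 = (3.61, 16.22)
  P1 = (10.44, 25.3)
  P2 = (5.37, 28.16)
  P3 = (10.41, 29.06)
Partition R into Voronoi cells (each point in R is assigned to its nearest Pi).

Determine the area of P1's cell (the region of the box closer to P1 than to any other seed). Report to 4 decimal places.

Area of P1's cell: 34.1546

1. box [0,11]×[0,31]: [(0, 0) (11, 0) (11, 31) (0, 31)]
2. ⊥bis P1·P0 via (7.025,20.76): [(0, 26.0442) (11, 17.77) (11, 31) (0, 31)]  |A|=100.0218
3. ⊥bis P1·P2 via (7.905,26.73): [(5.2784, 22.0738) (11, 17.77) (11, 31) (10.3137, 31)]  |A|=40.9112
4. ⊥bis P1·P3 via (10.425,27.18): [(8.1486, 27.1618) (5.2784, 22.0738) (11, 17.77) (11, 27.1846)]  |A|=34.1546
5. canonical 4-gon: [(8.1486, 27.1618) (5.2784, 22.0738) (11, 17.77) (11, 27.1846)]
6. shoelace: 34.1546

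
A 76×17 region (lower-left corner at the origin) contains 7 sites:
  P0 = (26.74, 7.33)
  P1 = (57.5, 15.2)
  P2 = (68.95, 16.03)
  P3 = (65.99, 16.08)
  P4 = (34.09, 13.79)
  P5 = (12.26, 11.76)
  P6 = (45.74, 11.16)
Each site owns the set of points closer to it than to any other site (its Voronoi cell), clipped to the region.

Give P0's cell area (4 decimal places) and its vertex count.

1. box [0,76]×[0,17]: [(0, 0) (76, 0) (76, 17) (0, 17)]
2. ⊥bis P0·P1 via (42.12,11.265): [(0, 0) (45.0022, 0) (40.6527, 17) (0, 17)]  |A|=728.0663
3. ⊥bis P0·P2 via (47.845,11.68): [(0, 0) (45.0022, 0) (40.6527, 17) (0, 17)]  |A|=728.0663
4. ⊥bis P0·P3 via (46.365,11.705): [(0, 0) (45.0022, 0) (40.6527, 17) (0, 17)]  |A|=728.0663
5. ⊥bis P0·P4 via (30.415,10.56): [(0, 0) (39.6963, 0) (24.7548, 17) (0, 17)]  |A|=547.8345
6. ⊥bis P0·P5 via (19.5,9.545): [(16.5798, 0) (39.6963, 0) (24.7548, 17) (21.7808, 17)]  |A|=221.7695
7. ⊥bis P0·P6 via (36.24,9.245): [(16.5798, 0) (38.1036, 0) (37.6296, 2.3514) (24.7548, 17) (21.7808, 17)]  |A|=219.8969
8. canonical 5-gon: [(16.5798, 0) (38.1036, 0) (37.6296, 2.3514) (24.7548, 17) (21.7808, 17)]
9. shoelace: 219.8969

Area of P0's cell: 219.8969 (5 vertices)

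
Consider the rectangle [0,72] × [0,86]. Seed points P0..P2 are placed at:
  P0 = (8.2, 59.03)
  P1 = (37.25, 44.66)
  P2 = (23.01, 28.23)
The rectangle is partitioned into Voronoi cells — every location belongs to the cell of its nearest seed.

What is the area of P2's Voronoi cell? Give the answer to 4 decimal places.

1. box [0,72]×[0,86]: [(0, 0) (72, 0) (72, 86) (0, 86)]
2. ⊥bis P2·P0 via (15.605,43.63): [(0, 36.1264) (0, 0) (72, 0) (72, 70.7472)]  |A|=3847.4508
3. ⊥bis P2·P1 via (30.13,36.445): [(19.6152, 45.5583) (0, 36.1264) (0, 0) (72, 0) (72, 0.156)]  |A|=1998.4961
4. canonical 5-gon: [(19.6152, 45.5583) (0, 36.1264) (0, 0) (72, 0) (72, 0.156)]
5. shoelace: 1998.4961

Area of P2's cell: 1998.4961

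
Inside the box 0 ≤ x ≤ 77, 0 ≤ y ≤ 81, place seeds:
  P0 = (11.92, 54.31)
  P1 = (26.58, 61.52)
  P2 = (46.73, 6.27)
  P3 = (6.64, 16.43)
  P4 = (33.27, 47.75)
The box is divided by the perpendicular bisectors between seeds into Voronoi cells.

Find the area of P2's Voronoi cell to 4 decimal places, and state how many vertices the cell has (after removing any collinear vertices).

1. box [0,77]×[0,81]: [(0, 0) (77, 0) (77, 81) (0, 81)]
2. ⊥bis P2·P0 via (29.325,30.29): [(0, 9.041) (0, 0) (77, 0) (77, 64.8355)]  |A|=2844.245
3. ⊥bis P2·P1 via (36.655,33.895): [(31.9138, 32.1659) (0, 9.041) (0, 0) (77, 0) (77, 48.6091)]  |A|=2478.4502
4. ⊥bis P2·P3 via (26.685,11.35): [(31.9651, 32.1846) (23.8086, 0) (77, 0) (77, 48.6091)]  |A|=1950.5236
5. ⊥bis P2·P4 via (40,27.01): [(29.8162, 23.7054) (23.8086, 0) (77, 0) (77, 39.0163)]  |A|=1550.9301
6. canonical 4-gon: [(29.8162, 23.7054) (23.8086, 0) (77, 0) (77, 39.0163)]
7. shoelace: 1550.9301

Area of P2's cell: 1550.9301 (4 vertices)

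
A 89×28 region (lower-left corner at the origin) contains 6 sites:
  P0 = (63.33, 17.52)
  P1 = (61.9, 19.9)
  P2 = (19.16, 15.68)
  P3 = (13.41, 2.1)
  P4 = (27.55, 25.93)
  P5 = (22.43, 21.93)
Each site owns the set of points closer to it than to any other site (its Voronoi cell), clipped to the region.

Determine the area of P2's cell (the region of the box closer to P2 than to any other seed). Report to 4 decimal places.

Area of P2's cell: 479.3666

1. box [0,89]×[0,28]: [(0, 0) (89, 0) (89, 28) (0, 28)]
2. ⊥bis P2·P0 via (41.245,16.6): [(0, 0) (41.9365, 0) (40.7701, 28) (0, 28)]  |A|=1157.8926
3. ⊥bis P2·P1 via (40.53,17.79): [(0, 0) (41.9365, 0) (41.6811, 6.132) (39.5219, 28) (0, 28)]  |A|=1144.2448
4. ⊥bis P2·P3 via (16.285,8.89): [(0, 15.7853) (37.2809, 0) (41.9365, 0) (41.6811, 6.132) (39.5219, 28) (0, 28)]  |A|=849.9992
5. ⊥bis P2·P4 via (23.355,20.805): [(0, 15.7853) (37.2809, 0) (41.9365, 0) (41.6952, 5.7929) (14.5649, 28) (0, 28)]  |A|=572.6762
6. ⊥bis P2·P5 via (20.795,18.805): [(0, 15.7853) (37.2809, 0) (41.9365, 0) (41.6952, 5.7929) (34.6621, 11.5497) (3.2205, 28) (0, 28)]  |A|=479.3666
7. canonical 7-gon: [(0, 15.7853) (37.2809, 0) (41.9365, 0) (41.6952, 5.7929) (34.6621, 11.5497) (3.2205, 28) (0, 28)]
8. shoelace: 479.3666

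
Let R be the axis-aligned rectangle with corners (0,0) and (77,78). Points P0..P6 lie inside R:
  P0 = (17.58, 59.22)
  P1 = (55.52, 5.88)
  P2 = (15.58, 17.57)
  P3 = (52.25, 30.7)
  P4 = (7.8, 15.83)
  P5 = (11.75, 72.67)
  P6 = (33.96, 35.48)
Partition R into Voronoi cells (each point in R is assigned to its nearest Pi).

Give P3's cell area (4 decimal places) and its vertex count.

Area of P3's cell: 1721.5274 (5 vertices)

1. box [0,77]×[0,78]: [(0, 0) (77, 0) (77, 78) (0, 78)]
2. ⊥bis P3·P0 via (34.915,44.96): [(0, 2.516) (0, 0) (77, 0) (77, 78) (62.0941, 78)]  |A|=3662.4428
3. ⊥bis P3·P1 via (53.885,18.29): [(8.0033, 12.2452) (77, 21.3354) (77, 78) (62.0941, 78)]  |A|=2444.9015
4. ⊥bis P3·P2 via (33.915,24.135): [(29.023, 37.7975) (36.8132, 16.0408) (77, 21.3354) (77, 78) (62.0941, 78)]  |A|=2116.7137
5. ⊥bis P3·P4 via (30.025,23.265): [(29.023, 37.7975) (36.8132, 16.0408) (77, 21.3354) (77, 78) (62.0941, 78)]  |A|=2116.7137
6. ⊥bis P3·P5 via (32,51.685): [(29.023, 37.7975) (36.8132, 16.0408) (77, 21.3354) (77, 78) (62.0941, 78)]  |A|=2116.7137
7. ⊥bis P3·P6 via (43.105,33.09): [(51.4652, 65.079) (38.7148, 16.2913) (77, 21.3354) (77, 78) (62.0941, 78)]  |A|=1721.5274
8. canonical 5-gon: [(51.4652, 65.079) (38.7148, 16.2913) (77, 21.3354) (77, 78) (62.0941, 78)]
9. shoelace: 1721.5274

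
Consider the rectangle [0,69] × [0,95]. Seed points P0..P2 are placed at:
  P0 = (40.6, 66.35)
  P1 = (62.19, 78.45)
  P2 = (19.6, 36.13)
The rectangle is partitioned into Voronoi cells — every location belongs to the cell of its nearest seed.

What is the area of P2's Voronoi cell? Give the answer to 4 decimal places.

1. box [0,69]×[0,95]: [(0, 0) (69, 0) (69, 95) (0, 95)]
2. ⊥bis P2·P0 via (30.1,51.24): [(0, 72.1566) (0, 0) (69, 0) (69, 24.2082)]  |A|=3324.5871
3. ⊥bis P2·P1 via (40.895,57.29): [(0, 72.1566) (0, 0) (69, 0) (69, 24.2082)]  |A|=3324.5871
4. canonical 4-gon: [(0, 72.1566) (0, 0) (69, 0) (69, 24.2082)]
5. shoelace: 3324.5871

Area of P2's cell: 3324.5871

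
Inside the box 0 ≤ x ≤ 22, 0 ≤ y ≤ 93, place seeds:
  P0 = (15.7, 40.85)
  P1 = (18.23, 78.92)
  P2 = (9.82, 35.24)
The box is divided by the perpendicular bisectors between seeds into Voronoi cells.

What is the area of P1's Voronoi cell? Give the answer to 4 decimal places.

Area of P1's cell: 719.8089

1. box [0,22]×[0,93]: [(0, 0) (22, 0) (22, 93) (0, 93)]
2. ⊥bis P1·P0 via (16.965,59.885): [(0, 61.0124) (22, 59.5504) (22, 93) (0, 93)]  |A|=719.8089
3. ⊥bis P1·P2 via (14.025,57.08): [(0, 61.0124) (22, 59.5504) (22, 93) (0, 93)]  |A|=719.8089
4. canonical 4-gon: [(0, 61.0124) (22, 59.5504) (22, 93) (0, 93)]
5. shoelace: 719.8089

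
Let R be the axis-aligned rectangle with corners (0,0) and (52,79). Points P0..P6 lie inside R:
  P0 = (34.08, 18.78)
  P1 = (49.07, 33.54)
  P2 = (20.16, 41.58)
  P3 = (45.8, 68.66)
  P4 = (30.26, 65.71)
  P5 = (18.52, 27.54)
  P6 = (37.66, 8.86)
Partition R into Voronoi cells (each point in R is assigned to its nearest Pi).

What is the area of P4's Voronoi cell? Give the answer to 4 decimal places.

Area of P4's cell: 881.6028

1. box [0,52]×[0,79]: [(0, 0) (52, 0) (52, 79) (0, 79)]
2. ⊥bis P4·P0 via (32.17,42.245): [(0, 39.6264) (52, 43.8591) (52, 79) (0, 79)]  |A|=1937.3757
3. ⊥bis P4·P1 via (39.665,49.625): [(0, 39.6264) (26.2142, 41.7602) (52, 56.8374) (52, 79) (0, 79)]  |A|=1770.0483
4. ⊥bis P4·P2 via (25.21,53.645): [(0, 64.1971) (37.6412, 48.4417) (52, 56.8374) (52, 79) (0, 79)]  |A|=1232.2305
5. ⊥bis P4·P3 via (38.03,67.185): [(0, 64.1971) (37.6412, 48.4417) (41.1938, 50.5189) (35.7871, 79) (0, 79)]  |A|=881.6028
6. ⊥bis P4·P5 via (24.39,46.625): [(0, 64.1971) (37.6412, 48.4417) (41.1938, 50.5189) (35.7871, 79) (0, 79)]  |A|=881.6028
7. ⊥bis P4·P6 via (33.96,37.285): [(0, 64.1971) (37.6412, 48.4417) (41.1938, 50.5189) (35.7871, 79) (0, 79)]  |A|=881.6028
8. canonical 5-gon: [(0, 64.1971) (37.6412, 48.4417) (41.1938, 50.5189) (35.7871, 79) (0, 79)]
9. shoelace: 881.6028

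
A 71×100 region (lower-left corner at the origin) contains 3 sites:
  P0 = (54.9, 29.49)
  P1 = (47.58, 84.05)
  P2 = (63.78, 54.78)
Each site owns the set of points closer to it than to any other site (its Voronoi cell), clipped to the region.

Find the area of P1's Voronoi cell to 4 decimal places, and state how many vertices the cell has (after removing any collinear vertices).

1. box [0,71]×[0,100]: [(0, 0) (71, 0) (71, 100) (0, 100)]
2. ⊥bis P1·P0 via (51.24,56.77): [(0, 49.8954) (71, 59.4211) (71, 100) (0, 100)]  |A|=3219.2639
3. ⊥bis P1·P2 via (55.68,69.415): [(0, 49.8954) (26.9435, 53.5103) (71, 77.8941) (71, 100) (0, 100)]  |A|=2812.3352
4. canonical 5-gon: [(0, 49.8954) (26.9435, 53.5103) (71, 77.8941) (71, 100) (0, 100)]
5. shoelace: 2812.3352

Area of P1's cell: 2812.3352 (5 vertices)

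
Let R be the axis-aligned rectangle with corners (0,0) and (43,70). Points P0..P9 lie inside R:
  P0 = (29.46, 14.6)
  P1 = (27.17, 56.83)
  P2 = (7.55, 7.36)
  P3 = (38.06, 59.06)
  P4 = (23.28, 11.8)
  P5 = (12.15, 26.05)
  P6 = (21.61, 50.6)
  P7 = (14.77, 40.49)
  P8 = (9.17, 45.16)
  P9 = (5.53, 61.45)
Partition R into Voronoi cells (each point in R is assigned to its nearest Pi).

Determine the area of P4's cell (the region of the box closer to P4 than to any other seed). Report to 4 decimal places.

1. box [0,43]×[0,70]: [(0, 0) (43, 0) (43, 70) (0, 70)]
2. ⊥bis P4·P0 via (26.37,13.2): [(0, 0) (32.3506, 0) (0.6354, 70) (0, 70)]  |A|=1154.5084
3. ⊥bis P4·P1 via (25.225,34.315): [(0, 36.4941) (0, 0) (32.3506, 0) (16.4603, 35.0722)]  |A|=867.6541
4. ⊥bis P4·P2 via (15.415,9.58): [(8.0135, 35.8018) (18.1191, 0) (32.3506, 0) (16.4603, 35.0722)]  |A|=397.0823
5. ⊥bis P4·P3 via (30.67,35.43): [(8.0135, 35.8018) (18.1191, 0) (32.3506, 0) (16.4603, 35.0722)]  |A|=397.0823
6. ⊥bis P4·P5 via (17.715,18.925): [(13.6692, 15.765) (18.1191, 0) (32.3506, 0) (22.1919, 22.4217)]  |A|=241.538
7. ⊥bis P4·P6 via (22.445,31.2): [(13.6692, 15.765) (18.1191, 0) (32.3506, 0) (22.1919, 22.4217)]  |A|=241.538
8. ⊥bis P4·P7 via (19.025,26.145): [(13.6692, 15.765) (18.1191, 0) (32.3506, 0) (22.1919, 22.4217)]  |A|=241.538
9. ⊥bis P4·P8 via (16.225,28.48): [(13.6692, 15.765) (18.1191, 0) (32.3506, 0) (22.1919, 22.4217)]  |A|=241.538
10. ⊥bis P4·P9 via (14.405,36.625): [(13.6692, 15.765) (18.1191, 0) (32.3506, 0) (22.1919, 22.4217)]  |A|=241.538
11. canonical 4-gon: [(13.6692, 15.765) (18.1191, 0) (32.3506, 0) (22.1919, 22.4217)]
12. shoelace: 241.538

Area of P4's cell: 241.5380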